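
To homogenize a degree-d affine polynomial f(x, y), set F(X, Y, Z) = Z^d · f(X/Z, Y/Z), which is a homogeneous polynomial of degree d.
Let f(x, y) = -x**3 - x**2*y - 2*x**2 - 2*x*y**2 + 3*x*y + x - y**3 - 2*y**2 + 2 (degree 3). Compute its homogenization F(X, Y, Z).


F(X, Y, Z) = -X**3 - X**2*Y - 2*X**2*Z - 2*X*Y**2 + 3*X*Y*Z + X*Z**2 - Y**3 - 2*Y**2*Z + 2*Z**3

deg(f) = 3.
Substitute x = X/Z, y = Y/Z into f, then multiply by Z^3.
  monomial -1·x^3·y^0 ↦ -1·X^3·Y^0·Z^0.
  monomial -1·x^2·y^1 ↦ -1·X^2·Y^1·Z^0.
  monomial -2·x^2·y^0 ↦ -2·X^2·Y^0·Z^1.
  monomial -2·x^1·y^2 ↦ -2·X^1·Y^2·Z^0.
  monomial 3·x^1·y^1 ↦ 3·X^1·Y^1·Z^1.
  monomial 1·x^1·y^0 ↦ 1·X^1·Y^0·Z^2.
  monomial -1·x^0·y^3 ↦ -1·X^0·Y^3·Z^0.
  monomial -2·x^0·y^2 ↦ -2·X^0·Y^2·Z^1.
  monomial 2·x^0·y^0 ↦ 2·X^0·Y^0·Z^3.
Collecting: F(X, Y, Z) = -X**3 - X**2*Y - 2*X**2*Z - 2*X*Y**2 + 3*X*Y*Z + X*Z**2 - Y**3 - 2*Y**2*Z + 2*Z**3.


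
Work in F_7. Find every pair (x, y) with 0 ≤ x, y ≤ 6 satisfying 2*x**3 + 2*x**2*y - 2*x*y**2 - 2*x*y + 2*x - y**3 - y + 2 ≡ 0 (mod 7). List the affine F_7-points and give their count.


Affine F_7-points: {(0, 1), (0, 3), (1, 3), (3, 3)}; count = 4.

For each of the 49 pairs (x, y) ∈ F_7², evaluate f(x, y) mod 7. Record the zeros.
  x = 0: [0↦2, 1↦0, 2↦6, 3↦0, 4↦4, 5↦5, 6↦4]  zeros at y ∈ {1, 3}
  x = 1: [0↦6, 1↦2, 2↦2, 3↦0, 4↦4, 5↦1, 6↦6]  zeros at y ∈ {3}
  x = 2: [0↦1, 1↦6, 2↦4, 3↦3, 4↦4, 5↦1, 6↦2]  zeros at y ∈ ∅
  x = 3: [0↦6, 1↦3, 2↦3, 3↦0, 4↦2, 5↦3, 6↦4]  zeros at y ∈ {3}
  x = 4: [0↦5, 1↦5, 2↦4, 3↦3, 4↦3, 5↦5, 6↦3]  zeros at y ∈ ∅
  x = 5: [0↦3, 1↦3, 2↦5, 3↦3, 4↦5, 5↦5, 6↦4]  zeros at y ∈ ∅
  x = 6: [0↦5, 1↦2, 2↦4, 3↦5, 4↦6, 5↦1, 6↦5]  zeros at y ∈ ∅
Collecting zeros: affine points = {(0, 1), (0, 3), (1, 3), (3, 3)}.
Total count |C(F_7)_aff| = 4.


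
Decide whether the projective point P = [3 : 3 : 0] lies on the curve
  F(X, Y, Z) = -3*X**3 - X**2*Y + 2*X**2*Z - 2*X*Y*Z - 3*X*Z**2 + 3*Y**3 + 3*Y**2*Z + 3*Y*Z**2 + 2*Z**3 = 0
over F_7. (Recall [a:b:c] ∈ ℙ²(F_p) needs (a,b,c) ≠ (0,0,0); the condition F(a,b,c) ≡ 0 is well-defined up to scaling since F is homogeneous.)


F(3,3,0) ≡ 1 (mod 7); P is NOT on the curve.

Evaluate F(3, 3, 0) term-by-term (mod 7).
  -3*X**3 ↦ -3·27·1·1 = -81
  -X**2*Y ↦ -1·9·3·1 = -27
  2*X**2*Z ↦ 2·9·1·0 = 0
  -2*X*Y*Z ↦ -2·3·3·0 = 0
  -3*X*Z**2 ↦ -3·3·1·0 = 0
  3*Y**3 ↦ 3·1·27·1 = 81
  3*Y**2*Z ↦ 3·1·9·0 = 0
  3*Y*Z**2 ↦ 3·1·3·0 = 0
  2*Z**3 ↦ 2·1·1·0 = 0
Sum: F(3, 3, 0) = (-81) + (-27) + (0) + (0) + (0) + (81) + (0) + (0) + (0) = -27.
Reducing mod 7: -27 ≡ 1 (mod 7).
Since F(a, b, c) ≡ 1 ≠ 0 (mod 7), P does NOT lie on the curve.


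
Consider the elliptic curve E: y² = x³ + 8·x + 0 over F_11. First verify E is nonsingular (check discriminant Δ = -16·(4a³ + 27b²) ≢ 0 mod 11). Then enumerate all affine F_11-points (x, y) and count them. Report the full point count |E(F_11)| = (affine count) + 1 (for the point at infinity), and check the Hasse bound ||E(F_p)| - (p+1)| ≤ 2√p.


Affine points = {(0, 0), (1, 3), (1, 8), (5, 0), (6, 0), (7, 5), (7, 6), (8, 2), (8, 9), (9, 3), (9, 8)}; affine count = 11; |E(F_11)| = 12.

Discriminant check: Δ ∝ 4a³ + 27b² = 4·8³ + 27·0² = 4·512 + 27·0 ≡ 2 (mod 11). Nonzero ⇒ E is nonsingular.
For each x ∈ F_11, compute rhs = x³ + 8·x + 0 mod 11, then count y ∈ F_11 with y² ≡ rhs.
  x = 0: rhs = 0, matching y values: 0 (1 points).
  x = 1: rhs = 9, matching y values: 3, 8 (2 points).
  x = 2: rhs = 2, matching y values: none (0 points).
  x = 3: rhs = 7, matching y values: none (0 points).
  x = 4: rhs = 8, matching y values: none (0 points).
  x = 5: rhs = 0, matching y values: 0 (1 points).
  x = 6: rhs = 0, matching y values: 0 (1 points).
  x = 7: rhs = 3, matching y values: 5, 6 (2 points).
  x = 8: rhs = 4, matching y values: 2, 9 (2 points).
  x = 9: rhs = 9, matching y values: 3, 8 (2 points).
  x = 10: rhs = 2, matching y values: none (0 points).
Total affine count: 11.
Full point count |E(F_11)| = 11 + 1 = 12.
Hasse bound: |12 − (11+1)| = |0| = 0 ≤ 2√11 ≈ 6.6332 ✓.


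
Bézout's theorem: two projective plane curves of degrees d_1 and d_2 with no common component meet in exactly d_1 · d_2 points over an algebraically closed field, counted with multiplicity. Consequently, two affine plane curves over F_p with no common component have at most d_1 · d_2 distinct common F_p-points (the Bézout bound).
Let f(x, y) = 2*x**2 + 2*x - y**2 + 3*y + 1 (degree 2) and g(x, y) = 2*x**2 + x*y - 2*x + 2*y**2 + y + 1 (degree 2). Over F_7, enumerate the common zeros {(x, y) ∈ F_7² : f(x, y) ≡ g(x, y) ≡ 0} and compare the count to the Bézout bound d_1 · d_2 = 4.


Common zeros: {(5, 1)}; count = 1; Bézout bound = 4.

deg(f) = 2, deg(g) = 2, so Bézout bound = 4.
Scan x ∈ F_7. For each x, list the y ∈ F_7 with f(x, y) ≡ 0 and those with g(x, y) ≡ 0 (mod 7); the common zeros in that column are the intersection.
  x = 0: f ≡ 0 at y ∈ ∅; g ≡ 0 at y ∈ {5}; common: ∅.
  x = 1: f ≡ 0 at y ∈ {1, 2}; g ≡ 0 at y ∈ ∅; common: ∅.
  x = 2: f ≡ 0 at y ∈ ∅; g ≡ 0 at y ∈ {4, 5}; common: ∅.
  x = 3: f ≡ 0 at y ∈ {4, 6}; g ≡ 0 at y ∈ ∅; common: ∅.
  x = 4: f ≡ 0 at y ∈ ∅; g ≡ 0 at y ∈ {4}; common: ∅.
  x = 5: f ≡ 0 at y ∈ {1, 2}; g ≡ 0 at y ∈ {1, 3}; common: {1}.
  x = 6: f ≡ 0 at y ∈ ∅; g ≡ 0 at y ∈ {1, 6}; common: ∅.
Collecting: common zeros = {(5, 1)}, so the count is 1.
Comparison with the Bézout bound: 1 ≤ 4 = deg(f)·deg(g), as expected for curves with no common component (the affine F_7-count falls short of the bound because intersections may lie at infinity, over extension fields, or carry multiplicity).


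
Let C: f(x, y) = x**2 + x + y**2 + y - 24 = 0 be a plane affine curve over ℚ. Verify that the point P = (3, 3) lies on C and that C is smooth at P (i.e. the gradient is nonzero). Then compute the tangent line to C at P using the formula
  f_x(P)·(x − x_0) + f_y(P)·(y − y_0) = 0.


Tangent line at P: 7*x + 7*y - 42 = 0.

Step 1: f(3, 3) = 0, so P lies on C.
Step 2: partial derivatives
  f_x(x, y) = 2*x + 1, f_y(x, y) = 2*y + 1.
  f_x(P) = 7, f_y(P) = 7 (gradient nonzero, so P is smooth).
Step 3: tangent line at P: 7·(x − 3) + 7·(y − 3) = 0.
Expanding: 7*x + 7*y - 42 = 0.


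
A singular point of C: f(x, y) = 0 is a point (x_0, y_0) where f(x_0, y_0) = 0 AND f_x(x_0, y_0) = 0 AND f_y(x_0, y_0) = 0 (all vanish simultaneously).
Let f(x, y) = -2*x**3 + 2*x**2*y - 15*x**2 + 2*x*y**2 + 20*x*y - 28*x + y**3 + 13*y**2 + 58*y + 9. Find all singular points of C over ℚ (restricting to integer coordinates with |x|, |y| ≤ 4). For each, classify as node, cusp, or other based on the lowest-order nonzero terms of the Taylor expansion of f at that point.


Singular points: {(-3, -2)}; classification: node.

Compute partial derivatives:
  f_x = -6*x**2 + 4*x*y - 30*x + 2*y**2 + 20*y - 28.
  f_y = 2*x**2 + 4*x*y + 20*x + 3*y**2 + 26*y + 58.
Scan x_0 ∈ {−4, ..., 4}. For each x_0, f_y(x_0, y) is a polynomial in y; find its integer roots y ∈ {−4, ..., 4}, then test f_x and f at those candidates.
  x = -4: f_y(-4, y) = 3*y**2 + 10*y + 10; no integer root y with |y| ≤ 4.
  x = -3: f_y(-3, y) = 3*y**2 + 14*y + 16; vanishes at y ∈ {-2}. (-3, -2): f_x = 0, f = 0 — SINGULAR.
  x = -2: f_y(-2, y) = 3*y**2 + 18*y + 26; no integer root y with |y| ≤ 4.
  x = -1: f_y(-1, y) = 3*y**2 + 22*y + 40; vanishes at y ∈ {-4}. (-1, -4): f_x = -36 ≠ 0.
  x = 0: f_y(0, y) = 3*y**2 + 26*y + 58; no integer root y with |y| ≤ 4.
  x = 1: f_y(1, y) = 3*y**2 + 30*y + 80; no integer root y with |y| ≤ 4.
  x = 2: f_y(2, y) = 3*y**2 + 34*y + 106; no integer root y with |y| ≤ 4.
  x = 3: f_y(3, y) = 3*y**2 + 38*y + 136; no integer root y with |y| ≤ 4.
  x = 4: f_y(4, y) = 3*y**2 + 42*y + 170; no integer root y with |y| ≤ 4.
Only singular point on the grid: (-3, -2).
Classify: substitute x = -3 + u, y = -2 + v and expand: f = -2*u**3 + 2*u**2*v - u**2 + 2*u*v**2 + v**3 + v**2.
No constant or linear terms (consistent with a singular point). Quadratic part: -u**2 + v**2. Cubic part: -2*u**3 + 2*u**2*v + 2*u*v**2 + v**3.
The quadratic part v**2 - u**2 = (v − u)(v + u) splits into two distinct linear factors, so there are two distinct tangent lines y − -2 = ±(x − -3) — this is a node (ordinary double point).
Classification: node.


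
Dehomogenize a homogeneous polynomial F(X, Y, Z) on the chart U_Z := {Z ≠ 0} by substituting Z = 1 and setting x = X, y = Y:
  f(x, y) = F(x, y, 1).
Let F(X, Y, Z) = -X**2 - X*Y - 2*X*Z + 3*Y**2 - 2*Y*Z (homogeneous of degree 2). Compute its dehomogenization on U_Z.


f(x, y) = -x**2 - x*y - 2*x + 3*y**2 - 2*y

On U_Z we set Z = 1. Each monomial c·X^i·Y^j·Z^k in F becomes c·x^i·y^j·1^k = c·x^i·y^j.
Substituting Z = 1: F(X, Y, 1) = -x**2 - x*y - 2*x + 3*y**2 - 2*y.
Note: deg(f) ≤ deg(F) = 2; strict inequality happens when F is divisible by Z (lost terms).


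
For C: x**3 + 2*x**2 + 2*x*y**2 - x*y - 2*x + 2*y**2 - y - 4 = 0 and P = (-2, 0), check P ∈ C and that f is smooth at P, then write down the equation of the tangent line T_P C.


Tangent line at P: 2*x + y + 4 = 0.

Step 1: f(-2, 0) = 0, so P lies on C.
Step 2: partial derivatives
  f_x(x, y) = 3*x**2 + 4*x + 2*y**2 - y - 2, f_y(x, y) = 4*x*y - x + 4*y - 1.
  f_x(P) = 2, f_y(P) = 1 (gradient nonzero, so P is smooth).
Step 3: tangent line at P: 2·(x − -2) + 1·(y − 0) = 0.
Expanding: 2*x + y + 4 = 0.


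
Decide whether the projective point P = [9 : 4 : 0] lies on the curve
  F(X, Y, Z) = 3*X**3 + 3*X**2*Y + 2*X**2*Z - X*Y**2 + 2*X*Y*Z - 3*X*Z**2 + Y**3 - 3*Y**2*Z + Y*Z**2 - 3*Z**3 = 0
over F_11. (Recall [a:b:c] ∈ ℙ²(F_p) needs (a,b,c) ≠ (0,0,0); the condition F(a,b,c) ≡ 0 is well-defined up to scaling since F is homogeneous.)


F(9,4,0) ≡ 10 (mod 11); P is NOT on the curve.

Evaluate F(9, 4, 0) term-by-term (mod 11).
  3*X**3 ↦ 3·729·1·1 = 2187
  3*X**2*Y ↦ 3·81·4·1 = 972
  2*X**2*Z ↦ 2·81·1·0 = 0
  -X*Y**2 ↦ -1·9·16·1 = -144
  2*X*Y*Z ↦ 2·9·4·0 = 0
  -3*X*Z**2 ↦ -3·9·1·0 = 0
  Y**3 ↦ 1·1·64·1 = 64
  -3*Y**2*Z ↦ -3·1·16·0 = 0
  Y*Z**2 ↦ 1·1·4·0 = 0
  -3*Z**3 ↦ -3·1·1·0 = 0
Sum: F(9, 4, 0) = (2187) + (972) + (0) + (-144) + (0) + (0) + (64) + (0) + (0) + (0) = 3079.
Reducing mod 11: 3079 ≡ 10 (mod 11).
Since F(a, b, c) ≡ 10 ≠ 0 (mod 11), P does NOT lie on the curve.


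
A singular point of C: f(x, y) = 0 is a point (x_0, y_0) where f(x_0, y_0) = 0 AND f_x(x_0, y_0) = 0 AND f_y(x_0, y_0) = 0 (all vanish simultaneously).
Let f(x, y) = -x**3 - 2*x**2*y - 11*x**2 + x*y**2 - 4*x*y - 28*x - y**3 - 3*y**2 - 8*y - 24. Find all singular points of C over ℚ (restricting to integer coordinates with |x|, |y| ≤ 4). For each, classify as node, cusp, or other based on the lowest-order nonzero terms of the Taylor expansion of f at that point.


Singular points: {(-2, -2)}; classification: node.

Compute partial derivatives:
  f_x = -3*x**2 - 4*x*y - 22*x + y**2 - 4*y - 28.
  f_y = -2*x**2 + 2*x*y - 4*x - 3*y**2 - 6*y - 8.
Scan x_0 ∈ {−4, ..., 4}. For each x_0, f_y(x_0, y) is a polynomial in y; find its integer roots y ∈ {−4, ..., 4}, then test f_x and f at those candidates.
  x = -4: f_y(-4, y) = -3*y**2 - 14*y - 24; no integer root y with |y| ≤ 4.
  x = -3: f_y(-3, y) = -3*y**2 - 12*y - 14; no integer root y with |y| ≤ 4.
  x = -2: f_y(-2, y) = -3*y**2 - 10*y - 8; vanishes at y ∈ {-2}. (-2, -2): f_x = 0, f = 0 — SINGULAR.
  x = -1: f_y(-1, y) = -3*y**2 - 8*y - 6; no integer root y with |y| ≤ 4.
  x = 0: f_y(0, y) = -3*y**2 - 6*y - 8; no integer root y with |y| ≤ 4.
  x = 1: f_y(1, y) = -3*y**2 - 4*y - 14; no integer root y with |y| ≤ 4.
  x = 2: f_y(2, y) = -3*y**2 - 2*y - 24; no integer root y with |y| ≤ 4.
  x = 3: f_y(3, y) = -3*y**2 - 38; no integer root y with |y| ≤ 4.
  x = 4: f_y(4, y) = -3*y**2 + 2*y - 56; no integer root y with |y| ≤ 4.
Only singular point on the grid: (-2, -2).
Classify: substitute x = -2 + u, y = -2 + v and expand: f = -u**3 - 2*u**2*v - u**2 + u*v**2 - v**3 + v**2.
No constant or linear terms (consistent with a singular point). Quadratic part: -u**2 + v**2. Cubic part: -u**3 - 2*u**2*v + u*v**2 - v**3.
The quadratic part v**2 - u**2 = (v − u)(v + u) splits into two distinct linear factors, so there are two distinct tangent lines y − -2 = ±(x − -2) — this is a node (ordinary double point).
Classification: node.


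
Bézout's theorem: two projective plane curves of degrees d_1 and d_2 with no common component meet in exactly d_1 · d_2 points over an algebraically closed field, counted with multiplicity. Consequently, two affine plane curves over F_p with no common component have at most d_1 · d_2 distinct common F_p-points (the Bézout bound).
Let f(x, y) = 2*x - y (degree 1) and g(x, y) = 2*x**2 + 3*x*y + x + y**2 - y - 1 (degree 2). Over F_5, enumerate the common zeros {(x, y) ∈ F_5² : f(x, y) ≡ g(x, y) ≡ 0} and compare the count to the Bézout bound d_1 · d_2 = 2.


Common zeros: {(1, 2), (2, 4)}; count = 2; Bézout bound = 2.

deg(f) = 1, deg(g) = 2, so Bézout bound = 2.
Scan x ∈ F_5. For each x, list the y ∈ F_5 with f(x, y) ≡ 0 and those with g(x, y) ≡ 0 (mod 5); the common zeros in that column are the intersection.
  x = 0: f ≡ 0 at y ∈ {0}; g ≡ 0 at y ∈ {3}; common: ∅.
  x = 1: f ≡ 0 at y ∈ {2}; g ≡ 0 at y ∈ {1, 2}; common: {2}.
  x = 2: f ≡ 0 at y ∈ {4}; g ≡ 0 at y ∈ {1, 4}; common: {4}.
  x = 3: f ≡ 0 at y ∈ {1}; g ≡ 0 at y ∈ {0, 2}; common: ∅.
  x = 4: f ≡ 0 at y ∈ {3}; g ≡ 0 at y ∈ {0, 4}; common: ∅.
Collecting: common zeros = {(1, 2), (2, 4)}, so the count is 2.
Comparison with the Bézout bound: 2 ≤ 2 = deg(f)·deg(g), as expected for curves with no common component (the bound is attained).


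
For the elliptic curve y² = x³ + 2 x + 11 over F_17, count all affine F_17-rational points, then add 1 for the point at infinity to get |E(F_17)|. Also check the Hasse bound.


Affine points = {(4, 7), (4, 10), (6, 1), (6, 16), (11, 2), (11, 15), (15, 4), (15, 13), (16, 5), (16, 12)}; affine count = 10; |E(F_17)| = 11.

Discriminant check: Δ ∝ 4a³ + 27b² = 4·2³ + 27·11² = 4·8 + 27·121 ≡ 1 (mod 17). Nonzero ⇒ E is nonsingular.
For each x ∈ F_17, compute rhs = x³ + 2·x + 11 mod 17, then count y ∈ F_17 with y² ≡ rhs.
  x = 0: rhs = 11, matching y values: none (0 points).
  x = 1: rhs = 14, matching y values: none (0 points).
  x = 2: rhs = 6, matching y values: none (0 points).
  x = 3: rhs = 10, matching y values: none (0 points).
  x = 4: rhs = 15, matching y values: 7, 10 (2 points).
  x = 5: rhs = 10, matching y values: none (0 points).
  x = 6: rhs = 1, matching y values: 1, 16 (2 points).
  x = 7: rhs = 11, matching y values: none (0 points).
  x = 8: rhs = 12, matching y values: none (0 points).
  x = 9: rhs = 10, matching y values: none (0 points).
  x = 10: rhs = 11, matching y values: none (0 points).
  x = 11: rhs = 4, matching y values: 2, 15 (2 points).
  x = 12: rhs = 12, matching y values: none (0 points).
  x = 13: rhs = 7, matching y values: none (0 points).
  x = 14: rhs = 12, matching y values: none (0 points).
  x = 15: rhs = 16, matching y values: 4, 13 (2 points).
  x = 16: rhs = 8, matching y values: 5, 12 (2 points).
Total affine count: 10.
Full point count |E(F_17)| = 10 + 1 = 11.
Hasse bound: |11 − (17+1)| = |-7| = 7 ≤ 2√17 ≈ 8.2462 ✓.


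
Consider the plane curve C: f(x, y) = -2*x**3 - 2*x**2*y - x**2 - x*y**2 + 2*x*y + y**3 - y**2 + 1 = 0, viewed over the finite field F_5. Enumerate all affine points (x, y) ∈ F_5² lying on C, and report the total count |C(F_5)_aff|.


Affine F_5-points: {(0, 2), (1, 4), (2, 1), (3, 4), (4, 4)}; count = 5.

For each of the 25 pairs (x, y) ∈ F_5², evaluate f(x, y) mod 5. Record the zeros.
  x = 0: [0↦1, 1↦1, 2↦0, 3↦4, 4↦4]  zeros at y ∈ {2}
  x = 1: [0↦3, 1↦2, 2↦3, 3↦2, 4↦0]  zeros at y ∈ {4}
  x = 2: [0↦1, 1↦0, 2↦4, 3↦4, 4↦1]  zeros at y ∈ {1}
  x = 3: [0↦3, 1↦3, 2↦1, 3↦3, 4↦0]  zeros at y ∈ {4}
  x = 4: [0↦2, 1↦4, 2↦2, 3↦2, 4↦0]  zeros at y ∈ {4}
Collecting zeros: affine points = {(0, 2), (1, 4), (2, 1), (3, 4), (4, 4)}.
Total count |C(F_5)_aff| = 5.


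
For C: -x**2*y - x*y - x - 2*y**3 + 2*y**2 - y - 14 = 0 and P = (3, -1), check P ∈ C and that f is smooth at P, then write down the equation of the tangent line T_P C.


Tangent line at P: 6*x - 23*y - 41 = 0.

Step 1: f(3, -1) = 0, so P lies on C.
Step 2: partial derivatives
  f_x(x, y) = -2*x*y - y - 1, f_y(x, y) = -x**2 - x - 6*y**2 + 4*y - 1.
  f_x(P) = 6, f_y(P) = -23 (gradient nonzero, so P is smooth).
Step 3: tangent line at P: 6·(x − 3) + -23·(y − -1) = 0.
Expanding: 6*x - 23*y - 41 = 0.


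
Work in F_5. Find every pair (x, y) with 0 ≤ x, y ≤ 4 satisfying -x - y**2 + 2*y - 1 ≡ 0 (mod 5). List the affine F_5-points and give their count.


Affine F_5-points: {(0, 1), (1, 3), (1, 4), (4, 0), (4, 2)}; count = 5.

For each of the 25 pairs (x, y) ∈ F_5², evaluate f(x, y) mod 5. Record the zeros.
  x = 0: [0↦4, 1↦0, 2↦4, 3↦1, 4↦1]  zeros at y ∈ {1}
  x = 1: [0↦3, 1↦4, 2↦3, 3↦0, 4↦0]  zeros at y ∈ {3, 4}
  x = 2: [0↦2, 1↦3, 2↦2, 3↦4, 4↦4]  zeros at y ∈ ∅
  x = 3: [0↦1, 1↦2, 2↦1, 3↦3, 4↦3]  zeros at y ∈ ∅
  x = 4: [0↦0, 1↦1, 2↦0, 3↦2, 4↦2]  zeros at y ∈ {0, 2}
Collecting zeros: affine points = {(0, 1), (1, 3), (1, 4), (4, 0), (4, 2)}.
Total count |C(F_5)_aff| = 5.


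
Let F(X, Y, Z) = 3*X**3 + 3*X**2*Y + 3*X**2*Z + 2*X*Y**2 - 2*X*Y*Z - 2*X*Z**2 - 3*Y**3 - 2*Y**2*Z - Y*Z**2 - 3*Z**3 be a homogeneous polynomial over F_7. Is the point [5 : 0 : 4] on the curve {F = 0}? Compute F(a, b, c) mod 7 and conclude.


F(5,0,4) ≡ 1 (mod 7); P is NOT on the curve.

Evaluate F(5, 0, 4) term-by-term (mod 7).
  3*X**3 ↦ 3·125·1·1 = 375
  3*X**2*Y ↦ 3·25·0·1 = 0
  3*X**2*Z ↦ 3·25·1·4 = 300
  2*X*Y**2 ↦ 2·5·0·1 = 0
  -2*X*Y*Z ↦ -2·5·0·4 = 0
  -2*X*Z**2 ↦ -2·5·1·16 = -160
  -3*Y**3 ↦ -3·1·0·1 = 0
  -2*Y**2*Z ↦ -2·1·0·4 = 0
  -Y*Z**2 ↦ -1·1·0·16 = 0
  -3*Z**3 ↦ -3·1·1·64 = -192
Sum: F(5, 0, 4) = (375) + (0) + (300) + (0) + (0) + (-160) + (0) + (0) + (0) + (-192) = 323.
Reducing mod 7: 323 ≡ 1 (mod 7).
Since F(a, b, c) ≡ 1 ≠ 0 (mod 7), P does NOT lie on the curve.


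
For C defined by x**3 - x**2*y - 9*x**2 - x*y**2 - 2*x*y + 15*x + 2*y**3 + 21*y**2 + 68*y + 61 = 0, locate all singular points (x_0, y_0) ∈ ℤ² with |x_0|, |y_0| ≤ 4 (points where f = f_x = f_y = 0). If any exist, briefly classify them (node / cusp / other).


Singular points: {(2, -3)}; classification: cusp.

Compute partial derivatives:
  f_x = 3*x**2 - 2*x*y - 18*x - y**2 - 2*y + 15.
  f_y = -x**2 - 2*x*y - 2*x + 6*y**2 + 42*y + 68.
Scan x_0 ∈ {−4, ..., 4}. For each x_0, f_y(x_0, y) is a polynomial in y; find its integer roots y ∈ {−4, ..., 4}, then test f_x and f at those candidates.
  x = -4: f_y(-4, y) = 6*y**2 + 50*y + 60; no integer root y with |y| ≤ 4.
  x = -3: f_y(-3, y) = 6*y**2 + 48*y + 65; no integer root y with |y| ≤ 4.
  x = -2: f_y(-2, y) = 6*y**2 + 46*y + 68; vanishes at y ∈ {-2}. (-2, -2): f_x = 55 ≠ 0.
  x = -1: f_y(-1, y) = 6*y**2 + 44*y + 69; no integer root y with |y| ≤ 4.
  x = 0: f_y(0, y) = 6*y**2 + 42*y + 68; no integer root y with |y| ≤ 4.
  x = 1: f_y(1, y) = 6*y**2 + 40*y + 65; no integer root y with |y| ≤ 4.
  x = 2: f_y(2, y) = 6*y**2 + 38*y + 60; vanishes at y ∈ {-3}. (2, -3): f_x = 0, f = 0 — SINGULAR.
  x = 3: f_y(3, y) = 6*y**2 + 36*y + 53; no integer root y with |y| ≤ 4.
  x = 4: f_y(4, y) = 6*y**2 + 34*y + 44; vanishes at y ∈ {-2}. (4, -2): f_x = 7 ≠ 0.
Only singular point on the grid: (2, -3).
Classify: substitute x = 2 + u, y = -3 + v and expand: f = u**3 - u**2*v - u*v**2 + 2*v**3 + v**2.
No constant or linear terms (consistent with a singular point). Quadratic part: v**2. Cubic part: u**3 - u**2*v - u*v**2 + 2*v**3.
The quadratic part v**2 is a perfect square, so there is a single (double) tangent line v = 0, i.e. y = -3. Restricting the cubic part to that line (v = 0) leaves u**3 ≠ 0, so f is not divisible by v and the branch is v² ≈ -u**3 to lowest order — this is a cusp.
Classification: cusp.


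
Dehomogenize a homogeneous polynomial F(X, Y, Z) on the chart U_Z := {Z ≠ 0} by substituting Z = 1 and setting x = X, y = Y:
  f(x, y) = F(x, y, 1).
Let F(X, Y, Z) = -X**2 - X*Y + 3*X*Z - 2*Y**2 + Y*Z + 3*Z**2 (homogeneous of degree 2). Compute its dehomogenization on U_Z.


f(x, y) = -x**2 - x*y + 3*x - 2*y**2 + y + 3

On U_Z we set Z = 1. Each monomial c·X^i·Y^j·Z^k in F becomes c·x^i·y^j·1^k = c·x^i·y^j.
Substituting Z = 1: F(X, Y, 1) = -x**2 - x*y + 3*x - 2*y**2 + y + 3.
Note: deg(f) ≤ deg(F) = 2; strict inequality happens when F is divisible by Z (lost terms).


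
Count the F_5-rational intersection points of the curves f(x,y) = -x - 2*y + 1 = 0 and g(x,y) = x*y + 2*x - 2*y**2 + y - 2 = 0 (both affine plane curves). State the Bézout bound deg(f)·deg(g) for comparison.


Common zeros: {(1, 0), (2, 2)}; count = 2; Bézout bound = 2.

deg(f) = 1, deg(g) = 2, so Bézout bound = 2.
Scan x ∈ F_5. For each x, list the y ∈ F_5 with f(x, y) ≡ 0 and those with g(x, y) ≡ 0 (mod 5); the common zeros in that column are the intersection.
  x = 0: f ≡ 0 at y ∈ {3}; g ≡ 0 at y ∈ {4}; common: ∅.
  x = 1: f ≡ 0 at y ∈ {0}; g ≡ 0 at y ∈ {0, 1}; common: {0}.
  x = 2: f ≡ 0 at y ∈ {2}; g ≡ 0 at y ∈ {2}; common: {2}.
  x = 3: f ≡ 0 at y ∈ {4}; g ≡ 0 at y ∈ ∅; common: ∅.
  x = 4: f ≡ 0 at y ∈ {1}; g ≡ 0 at y ∈ ∅; common: ∅.
Collecting: common zeros = {(1, 0), (2, 2)}, so the count is 2.
Comparison with the Bézout bound: 2 ≤ 2 = deg(f)·deg(g), as expected for curves with no common component (the bound is attained).


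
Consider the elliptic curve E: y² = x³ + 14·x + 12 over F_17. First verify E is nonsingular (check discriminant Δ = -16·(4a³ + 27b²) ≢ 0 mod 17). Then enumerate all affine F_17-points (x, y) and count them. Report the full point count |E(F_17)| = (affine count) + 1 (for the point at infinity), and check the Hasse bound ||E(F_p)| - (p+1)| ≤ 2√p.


Affine points = {(3, 8), (3, 9), (4, 8), (4, 9), (9, 0), (10, 8), (10, 9), (11, 1), (11, 16), (12, 2), (12, 15)}; affine count = 11; |E(F_17)| = 12.

Discriminant check: Δ ∝ 4a³ + 27b² = 4·14³ + 27·12² = 4·2744 + 27·144 ≡ 6 (mod 17). Nonzero ⇒ E is nonsingular.
For each x ∈ F_17, compute rhs = x³ + 14·x + 12 mod 17, then count y ∈ F_17 with y² ≡ rhs.
  x = 0: rhs = 12, matching y values: none (0 points).
  x = 1: rhs = 10, matching y values: none (0 points).
  x = 2: rhs = 14, matching y values: none (0 points).
  x = 3: rhs = 13, matching y values: 8, 9 (2 points).
  x = 4: rhs = 13, matching y values: 8, 9 (2 points).
  x = 5: rhs = 3, matching y values: none (0 points).
  x = 6: rhs = 6, matching y values: none (0 points).
  x = 7: rhs = 11, matching y values: none (0 points).
  x = 8: rhs = 7, matching y values: none (0 points).
  x = 9: rhs = 0, matching y values: 0 (1 points).
  x = 10: rhs = 13, matching y values: 8, 9 (2 points).
  x = 11: rhs = 1, matching y values: 1, 16 (2 points).
  x = 12: rhs = 4, matching y values: 2, 15 (2 points).
  x = 13: rhs = 11, matching y values: none (0 points).
  x = 14: rhs = 11, matching y values: none (0 points).
  x = 15: rhs = 10, matching y values: none (0 points).
  x = 16: rhs = 14, matching y values: none (0 points).
Total affine count: 11.
Full point count |E(F_17)| = 11 + 1 = 12.
Hasse bound: |12 − (17+1)| = |-6| = 6 ≤ 2√17 ≈ 8.2462 ✓.


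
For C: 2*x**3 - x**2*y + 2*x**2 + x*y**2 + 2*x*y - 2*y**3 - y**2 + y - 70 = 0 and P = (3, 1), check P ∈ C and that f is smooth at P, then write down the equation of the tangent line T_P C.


Tangent line at P: 63*x - 4*y - 185 = 0.

Step 1: f(3, 1) = 0, so P lies on C.
Step 2: partial derivatives
  f_x(x, y) = 6*x**2 - 2*x*y + 4*x + y**2 + 2*y, f_y(x, y) = -x**2 + 2*x*y + 2*x - 6*y**2 - 2*y + 1.
  f_x(P) = 63, f_y(P) = -4 (gradient nonzero, so P is smooth).
Step 3: tangent line at P: 63·(x − 3) + -4·(y − 1) = 0.
Expanding: 63*x - 4*y - 185 = 0.


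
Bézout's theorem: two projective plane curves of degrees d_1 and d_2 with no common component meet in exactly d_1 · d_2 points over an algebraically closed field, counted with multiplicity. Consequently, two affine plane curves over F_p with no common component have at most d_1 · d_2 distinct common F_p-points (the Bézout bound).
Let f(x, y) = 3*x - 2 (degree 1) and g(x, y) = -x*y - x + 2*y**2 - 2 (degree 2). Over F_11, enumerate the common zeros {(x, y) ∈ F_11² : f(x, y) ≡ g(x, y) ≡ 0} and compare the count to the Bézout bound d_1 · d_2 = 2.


Common zeros: {(8, 5), (8, 10)}; count = 2; Bézout bound = 2.

deg(f) = 1, deg(g) = 2, so Bézout bound = 2.
Scan x ∈ F_11. For each x, list the y ∈ F_11 with f(x, y) ≡ 0 and those with g(x, y) ≡ 0 (mod 11); the common zeros in that column are the intersection.
  x = 0: f ≡ 0 at y ∈ ∅; g ≡ 0 at y ∈ {1, 10}; common: ∅.
  x = 1: f ≡ 0 at y ∈ ∅; g ≡ 0 at y ∈ {7, 10}; common: ∅.
  x = 2: f ≡ 0 at y ∈ ∅; g ≡ 0 at y ∈ {2, 10}; common: ∅.
  x = 3: f ≡ 0 at y ∈ ∅; g ≡ 0 at y ∈ {8, 10}; common: ∅.
  x = 4: f ≡ 0 at y ∈ ∅; g ≡ 0 at y ∈ {3, 10}; common: ∅.
  x = 5: f ≡ 0 at y ∈ ∅; g ≡ 0 at y ∈ {9, 10}; common: ∅.
  x = 6: f ≡ 0 at y ∈ ∅; g ≡ 0 at y ∈ {4, 10}; common: ∅.
  x = 7: f ≡ 0 at y ∈ ∅; g ≡ 0 at y ∈ {10}; common: ∅.
  x = 8: f ≡ 0 at y ∈ {0, 1, 2, 3, 4, 5, 6, 7, 8, 9, 10}; g ≡ 0 at y ∈ {5, 10}; common: {5, 10}.
  x = 9: f ≡ 0 at y ∈ ∅; g ≡ 0 at y ∈ {0, 10}; common: ∅.
  x = 10: f ≡ 0 at y ∈ ∅; g ≡ 0 at y ∈ {6, 10}; common: ∅.
Collecting: common zeros = {(8, 5), (8, 10)}, so the count is 2.
Comparison with the Bézout bound: 2 ≤ 2 = deg(f)·deg(g), as expected for curves with no common component (the bound is attained).


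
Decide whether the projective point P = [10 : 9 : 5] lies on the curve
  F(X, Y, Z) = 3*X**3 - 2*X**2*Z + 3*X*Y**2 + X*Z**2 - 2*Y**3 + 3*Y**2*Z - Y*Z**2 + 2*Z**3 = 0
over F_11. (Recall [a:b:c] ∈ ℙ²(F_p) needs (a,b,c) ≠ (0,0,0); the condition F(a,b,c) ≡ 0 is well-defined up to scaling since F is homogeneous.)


F(10,9,5) ≡ 7 (mod 11); P is NOT on the curve.

Evaluate F(10, 9, 5) term-by-term (mod 11).
  3*X**3 ↦ 3·1000·1·1 = 3000
  -2*X**2*Z ↦ -2·100·1·5 = -1000
  3*X*Y**2 ↦ 3·10·81·1 = 2430
  X*Z**2 ↦ 1·10·1·25 = 250
  -2*Y**3 ↦ -2·1·729·1 = -1458
  3*Y**2*Z ↦ 3·1·81·5 = 1215
  -Y*Z**2 ↦ -1·1·9·25 = -225
  2*Z**3 ↦ 2·1·1·125 = 250
Sum: F(10, 9, 5) = (3000) + (-1000) + (2430) + (250) + (-1458) + (1215) + (-225) + (250) = 4462.
Reducing mod 11: 4462 ≡ 7 (mod 11).
Since F(a, b, c) ≡ 7 ≠ 0 (mod 11), P does NOT lie on the curve.


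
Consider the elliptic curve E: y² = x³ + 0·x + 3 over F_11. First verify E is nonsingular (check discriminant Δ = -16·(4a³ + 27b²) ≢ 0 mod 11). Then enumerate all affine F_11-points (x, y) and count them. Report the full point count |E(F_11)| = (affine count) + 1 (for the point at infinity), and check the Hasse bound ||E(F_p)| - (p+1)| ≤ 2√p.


Affine points = {(0, 5), (0, 6), (1, 2), (1, 9), (2, 0), (4, 1), (4, 10), (7, 4), (7, 7), (8, 3), (8, 8)}; affine count = 11; |E(F_11)| = 12.

Discriminant check: Δ ∝ 4a³ + 27b² = 4·0³ + 27·3² = 4·0 + 27·9 ≡ 1 (mod 11). Nonzero ⇒ E is nonsingular.
For each x ∈ F_11, compute rhs = x³ + 0·x + 3 mod 11, then count y ∈ F_11 with y² ≡ rhs.
  x = 0: rhs = 3, matching y values: 5, 6 (2 points).
  x = 1: rhs = 4, matching y values: 2, 9 (2 points).
  x = 2: rhs = 0, matching y values: 0 (1 points).
  x = 3: rhs = 8, matching y values: none (0 points).
  x = 4: rhs = 1, matching y values: 1, 10 (2 points).
  x = 5: rhs = 7, matching y values: none (0 points).
  x = 6: rhs = 10, matching y values: none (0 points).
  x = 7: rhs = 5, matching y values: 4, 7 (2 points).
  x = 8: rhs = 9, matching y values: 3, 8 (2 points).
  x = 9: rhs = 6, matching y values: none (0 points).
  x = 10: rhs = 2, matching y values: none (0 points).
Total affine count: 11.
Full point count |E(F_11)| = 11 + 1 = 12.
Hasse bound: |12 − (11+1)| = |0| = 0 ≤ 2√11 ≈ 6.6332 ✓.


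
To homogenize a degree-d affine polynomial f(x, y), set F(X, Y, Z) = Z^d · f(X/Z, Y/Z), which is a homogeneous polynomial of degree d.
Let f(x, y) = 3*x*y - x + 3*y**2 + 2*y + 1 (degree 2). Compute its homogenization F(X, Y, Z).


F(X, Y, Z) = 3*X*Y - X*Z + 3*Y**2 + 2*Y*Z + Z**2

deg(f) = 2.
Substitute x = X/Z, y = Y/Z into f, then multiply by Z^2.
  monomial 3·x^1·y^1 ↦ 3·X^1·Y^1·Z^0.
  monomial -1·x^1·y^0 ↦ -1·X^1·Y^0·Z^1.
  monomial 3·x^0·y^2 ↦ 3·X^0·Y^2·Z^0.
  monomial 2·x^0·y^1 ↦ 2·X^0·Y^1·Z^1.
  monomial 1·x^0·y^0 ↦ 1·X^0·Y^0·Z^2.
Collecting: F(X, Y, Z) = 3*X*Y - X*Z + 3*Y**2 + 2*Y*Z + Z**2.


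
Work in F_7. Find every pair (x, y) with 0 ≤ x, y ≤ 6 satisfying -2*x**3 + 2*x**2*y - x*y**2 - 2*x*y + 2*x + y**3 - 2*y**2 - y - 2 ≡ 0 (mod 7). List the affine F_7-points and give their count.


Affine F_7-points: {(2, 0), (2, 1), (2, 3), (3, 3), (5, 3), (6, 6)}; count = 6.

For each of the 49 pairs (x, y) ∈ F_7², evaluate f(x, y) mod 7. Record the zeros.
  x = 0: [0↦5, 1↦3, 2↦3, 3↦4, 4↦5, 5↦5, 6↦3]  zeros at y ∈ ∅
  x = 1: [0↦5, 1↦2, 2↦6, 3↦2, 4↦3, 5↦1, 6↦2]  zeros at y ∈ ∅
  x = 2: [0↦0, 1↦0, 2↦5, 3↦0, 4↦5, 5↦5, 6↦6]  zeros at y ∈ {0, 1, 3}
  x = 3: [0↦6, 1↦6, 2↦2, 3↦0, 4↦6, 5↦5, 6↦3]  zeros at y ∈ {3}
  x = 4: [0↦4, 1↦1, 2↦6, 3↦4, 4↦1, 5↦3, 6↦2]  zeros at y ∈ ∅
  x = 5: [0↦3, 1↦1, 2↦5, 3↦0, 4↦6, 5↦1, 6↦5]  zeros at y ∈ {3}
  x = 6: [0↦5, 1↦1, 2↦1, 3↦4, 4↦2, 5↦1, 6↦0]  zeros at y ∈ {6}
Collecting zeros: affine points = {(2, 0), (2, 1), (2, 3), (3, 3), (5, 3), (6, 6)}.
Total count |C(F_7)_aff| = 6.


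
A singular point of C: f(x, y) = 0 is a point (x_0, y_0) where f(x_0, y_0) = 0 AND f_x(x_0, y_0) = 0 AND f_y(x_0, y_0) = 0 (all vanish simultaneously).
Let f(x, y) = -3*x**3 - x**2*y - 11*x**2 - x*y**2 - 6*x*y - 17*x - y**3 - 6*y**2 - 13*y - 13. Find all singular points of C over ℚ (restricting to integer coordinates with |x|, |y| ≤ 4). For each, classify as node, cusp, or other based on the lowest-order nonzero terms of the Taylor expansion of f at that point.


Singular points: {(-1, -2)}; classification: cusp.

Compute partial derivatives:
  f_x = -9*x**2 - 2*x*y - 22*x - y**2 - 6*y - 17.
  f_y = -x**2 - 2*x*y - 6*x - 3*y**2 - 12*y - 13.
Scan x_0 ∈ {−4, ..., 4}. For each x_0, f_y(x_0, y) is a polynomial in y; find its integer roots y ∈ {−4, ..., 4}, then test f_x and f at those candidates.
  x = -4: f_y(-4, y) = -3*y**2 - 4*y - 5; no integer root y with |y| ≤ 4.
  x = -3: f_y(-3, y) = -3*y**2 - 6*y - 4; no integer root y with |y| ≤ 4.
  x = -2: f_y(-2, y) = -3*y**2 - 8*y - 5; vanishes at y ∈ {-1}. (-2, -1): f_x = -8 ≠ 0.
  x = -1: f_y(-1, y) = -3*y**2 - 10*y - 8; vanishes at y ∈ {-2}. (-1, -2): f_x = 0, f = 0 — SINGULAR.
  x = 0: f_y(0, y) = -3*y**2 - 12*y - 13; no integer root y with |y| ≤ 4.
  x = 1: f_y(1, y) = -3*y**2 - 14*y - 20; no integer root y with |y| ≤ 4.
  x = 2: f_y(2, y) = -3*y**2 - 16*y - 29; no integer root y with |y| ≤ 4.
  x = 3: f_y(3, y) = -3*y**2 - 18*y - 40; no integer root y with |y| ≤ 4.
  x = 4: f_y(4, y) = -3*y**2 - 20*y - 53; no integer root y with |y| ≤ 4.
Only singular point on the grid: (-1, -2).
Classify: substitute x = -1 + u, y = -2 + v and expand: f = -3*u**3 - u**2*v - u*v**2 - v**3 + v**2.
No constant or linear terms (consistent with a singular point). Quadratic part: v**2. Cubic part: -3*u**3 - u**2*v - u*v**2 - v**3.
The quadratic part v**2 is a perfect square, so there is a single (double) tangent line v = 0, i.e. y = -2. Restricting the cubic part to that line (v = 0) leaves -3*u**3 ≠ 0, so f is not divisible by v and the branch is v² ≈ 3*u**3 to lowest order — this is a cusp.
Classification: cusp.


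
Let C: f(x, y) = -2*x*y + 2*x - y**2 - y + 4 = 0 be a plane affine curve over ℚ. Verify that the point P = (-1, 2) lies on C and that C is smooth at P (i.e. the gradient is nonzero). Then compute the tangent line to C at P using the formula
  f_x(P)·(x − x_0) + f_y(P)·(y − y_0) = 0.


Tangent line at P: -2*x - 3*y + 4 = 0.

Step 1: f(-1, 2) = 0, so P lies on C.
Step 2: partial derivatives
  f_x(x, y) = 2 - 2*y, f_y(x, y) = -2*x - 2*y - 1.
  f_x(P) = -2, f_y(P) = -3 (gradient nonzero, so P is smooth).
Step 3: tangent line at P: -2·(x − -1) + -3·(y − 2) = 0.
Expanding: -2*x - 3*y + 4 = 0.


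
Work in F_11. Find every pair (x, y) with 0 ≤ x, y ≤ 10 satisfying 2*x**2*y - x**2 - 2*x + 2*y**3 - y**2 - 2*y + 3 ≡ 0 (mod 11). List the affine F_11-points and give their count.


Affine F_11-points: {(0, 2), (1, 0), (1, 6), (3, 7), (8, 0), (8, 2), (8, 4), (9, 3), (9, 7)}; count = 9.

For each of the 121 pairs (x, y) ∈ F_11², evaluate f(x, y) mod 11. Record the zeros.
  x = 0: [0↦3, 1↦2, 2↦0, 3↦9, 4↦8, 5↦9, 6↦2, 7↦10, 8↦1, 9↦9, 10↦2]  zeros at y ∈ {2}
  x = 1: [0↦0, 1↦1, 2↦1, 3↦1, 4↦2, 5↦5, 6↦0, 7↦10, 8↦3, 9↦2, 10↦8]  zeros at y ∈ {0, 6}
  x = 2: [0↦6, 1↦2, 2↦8, 3↦3, 4↦10, 5↦8, 6↦9, 7↦3, 8↦2, 9↦7, 10↦8]  zeros at y ∈ ∅
  x = 3: [0↦10, 1↦5, 2↦10, 3↦4, 4↦10, 5↦7, 6↦7, 7↦0, 8↦9, 9↦2, 10↦2]  zeros at y ∈ {7}
  x = 4: [0↦1, 1↦10, 2↦7, 3↦4, 4↦2, 5↦2, 6↦5, 7↦1, 8↦2, 9↦9, 10↦1]  zeros at y ∈ ∅
  x = 5: [0↦1, 1↦6, 2↦10, 3↦3, 4↦8, 5↦4, 6↦3, 7↦6, 8↦3, 9↦6, 10↦5]  zeros at y ∈ ∅
  x = 6: [0↦10, 1↦4, 2↦8, 3↦1, 4↦6, 5↦2, 6↦1, 7↦4, 8↦1, 9↦4, 10↦3]  zeros at y ∈ ∅
  x = 7: [0↦6, 1↦4, 2↦1, 3↦9, 4↦7, 5↦7, 6↦10, 7↦6, 8↦7, 9↦3, 10↦6]  zeros at y ∈ ∅
  x = 8: [0↦0, 1↦6, 2↦0, 3↦5, 4↦0, 5↦8, 6↦8, 7↦1, 8↦10, 9↦3, 10↦3]  zeros at y ∈ {0, 2, 4}
  x = 9: [0↦3, 1↦10, 2↦5, 3↦0, 4↦7, 5↦5, 6↦6, 7↦0, 8↦10, 9↦4, 10↦5]  zeros at y ∈ {3, 7}
  x = 10: [0↦4, 1↦5, 2↦5, 3↦5, 4↦6, 5↦9, 6↦4, 7↦3, 8↦7, 9↦6, 10↦1]  zeros at y ∈ ∅
Collecting zeros: affine points = {(0, 2), (1, 0), (1, 6), (3, 7), (8, 0), (8, 2), (8, 4), (9, 3), (9, 7)}.
Total count |C(F_11)_aff| = 9.


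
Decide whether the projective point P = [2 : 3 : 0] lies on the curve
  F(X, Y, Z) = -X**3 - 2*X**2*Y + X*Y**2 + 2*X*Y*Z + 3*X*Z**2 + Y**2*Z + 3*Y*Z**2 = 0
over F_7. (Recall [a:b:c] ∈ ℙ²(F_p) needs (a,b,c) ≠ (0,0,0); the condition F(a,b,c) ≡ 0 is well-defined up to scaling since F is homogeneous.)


F(2,3,0) ≡ 0 (mod 7); P is on the curve.

Evaluate F(2, 3, 0) term-by-term (mod 7).
  -X**3 ↦ -1·8·1·1 = -8
  -2*X**2*Y ↦ -2·4·3·1 = -24
  X*Y**2 ↦ 1·2·9·1 = 18
  2*X*Y*Z ↦ 2·2·3·0 = 0
  3*X*Z**2 ↦ 3·2·1·0 = 0
  Y**2*Z ↦ 1·1·9·0 = 0
  3*Y*Z**2 ↦ 3·1·3·0 = 0
Sum: F(2, 3, 0) = (-8) + (-24) + (18) + (0) + (0) + (0) + (0) = -14.
Reducing mod 7: -14 ≡ 0 (mod 7).
Since F(a, b, c) ≡ 0 (mod 7), P lies on the curve.


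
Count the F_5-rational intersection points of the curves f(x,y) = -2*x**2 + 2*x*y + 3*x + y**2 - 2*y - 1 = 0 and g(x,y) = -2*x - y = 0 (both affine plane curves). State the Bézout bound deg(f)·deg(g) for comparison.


Common zeros: {(2, 1), (4, 2)}; count = 2; Bézout bound = 2.

deg(f) = 2, deg(g) = 1, so Bézout bound = 2.
Scan x ∈ F_5. For each x, list the y ∈ F_5 with f(x, y) ≡ 0 and those with g(x, y) ≡ 0 (mod 5); the common zeros in that column are the intersection.
  x = 0: f ≡ 0 at y ∈ ∅; g ≡ 0 at y ∈ {0}; common: ∅.
  x = 1: f ≡ 0 at y ∈ {0}; g ≡ 0 at y ∈ {3}; common: ∅.
  x = 2: f ≡ 0 at y ∈ {1, 2}; g ≡ 0 at y ∈ {1}; common: {1}.
  x = 3: f ≡ 0 at y ∈ {0, 1}; g ≡ 0 at y ∈ {4}; common: ∅.
  x = 4: f ≡ 0 at y ∈ {2}; g ≡ 0 at y ∈ {2}; common: {2}.
Collecting: common zeros = {(2, 1), (4, 2)}, so the count is 2.
Comparison with the Bézout bound: 2 ≤ 2 = deg(f)·deg(g), as expected for curves with no common component (the bound is attained).


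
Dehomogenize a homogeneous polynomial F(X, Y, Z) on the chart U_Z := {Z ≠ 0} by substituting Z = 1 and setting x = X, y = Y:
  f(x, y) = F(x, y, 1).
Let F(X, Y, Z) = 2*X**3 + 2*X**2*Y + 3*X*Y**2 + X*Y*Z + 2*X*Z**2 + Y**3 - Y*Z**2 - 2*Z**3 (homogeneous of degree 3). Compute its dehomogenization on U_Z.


f(x, y) = 2*x**3 + 2*x**2*y + 3*x*y**2 + x*y + 2*x + y**3 - y - 2

On U_Z we set Z = 1. Each monomial c·X^i·Y^j·Z^k in F becomes c·x^i·y^j·1^k = c·x^i·y^j.
Substituting Z = 1: F(X, Y, 1) = 2*x**3 + 2*x**2*y + 3*x*y**2 + x*y + 2*x + y**3 - y - 2.
Note: deg(f) ≤ deg(F) = 3; strict inequality happens when F is divisible by Z (lost terms).


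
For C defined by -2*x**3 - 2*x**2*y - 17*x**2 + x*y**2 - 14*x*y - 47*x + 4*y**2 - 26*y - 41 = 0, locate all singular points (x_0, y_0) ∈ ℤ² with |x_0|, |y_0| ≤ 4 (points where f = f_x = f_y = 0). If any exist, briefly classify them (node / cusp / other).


Singular points: {(-3, 1)}; classification: node.

Compute partial derivatives:
  f_x = -6*x**2 - 4*x*y - 34*x + y**2 - 14*y - 47.
  f_y = -2*x**2 + 2*x*y - 14*x + 8*y - 26.
Scan x_0 ∈ {−4, ..., 4}. For each x_0, f_y(x_0, y) is a polynomial in y; find its integer roots y ∈ {−4, ..., 4}, then test f_x and f at those candidates.
  x = -4: f_y(-4, y) = -2; no integer root y with |y| ≤ 4.
  x = -3: f_y(-3, y) = 2*y - 2; vanishes at y ∈ {1}. (-3, 1): f_x = 0, f = 0 — SINGULAR.
  x = -2: f_y(-2, y) = 4*y - 6; no integer root y with |y| ≤ 4.
  x = -1: f_y(-1, y) = 6*y - 14; no integer root y with |y| ≤ 4.
  x = 0: f_y(0, y) = 8*y - 26; no integer root y with |y| ≤ 4.
  x = 1: f_y(1, y) = 10*y - 42; no integer root y with |y| ≤ 4.
  x = 2: f_y(2, y) = 12*y - 62; no integer root y with |y| ≤ 4.
  x = 3: f_y(3, y) = 14*y - 86; no integer root y with |y| ≤ 4.
  x = 4: f_y(4, y) = 16*y - 114; no integer root y with |y| ≤ 4.
Only singular point on the grid: (-3, 1).
Classify: substitute x = -3 + u, y = 1 + v and expand: f = -2*u**3 - 2*u**2*v - u**2 + u*v**2 + v**2.
No constant or linear terms (consistent with a singular point). Quadratic part: -u**2 + v**2. Cubic part: -2*u**3 - 2*u**2*v + u*v**2.
The quadratic part v**2 - u**2 = (v − u)(v + u) splits into two distinct linear factors, so there are two distinct tangent lines y − 1 = ±(x − -3) — this is a node (ordinary double point).
Classification: node.


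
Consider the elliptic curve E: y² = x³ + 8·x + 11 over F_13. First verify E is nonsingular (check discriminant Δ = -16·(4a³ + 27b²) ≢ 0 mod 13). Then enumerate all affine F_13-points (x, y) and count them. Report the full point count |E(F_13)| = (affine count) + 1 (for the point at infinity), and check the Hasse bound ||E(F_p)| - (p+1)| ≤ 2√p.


Affine points = {(2, 3), (2, 10), (3, 6), (3, 7), (4, 4), (4, 9), (10, 5), (10, 8), (11, 0)}; affine count = 9; |E(F_13)| = 10.

Discriminant check: Δ ∝ 4a³ + 27b² = 4·8³ + 27·11² = 4·512 + 27·121 ≡ 11 (mod 13). Nonzero ⇒ E is nonsingular.
For each x ∈ F_13, compute rhs = x³ + 8·x + 11 mod 13, then count y ∈ F_13 with y² ≡ rhs.
  x = 0: rhs = 11, matching y values: none (0 points).
  x = 1: rhs = 7, matching y values: none (0 points).
  x = 2: rhs = 9, matching y values: 3, 10 (2 points).
  x = 3: rhs = 10, matching y values: 6, 7 (2 points).
  x = 4: rhs = 3, matching y values: 4, 9 (2 points).
  x = 5: rhs = 7, matching y values: none (0 points).
  x = 6: rhs = 2, matching y values: none (0 points).
  x = 7: rhs = 7, matching y values: none (0 points).
  x = 8: rhs = 2, matching y values: none (0 points).
  x = 9: rhs = 6, matching y values: none (0 points).
  x = 10: rhs = 12, matching y values: 5, 8 (2 points).
  x = 11: rhs = 0, matching y values: 0 (1 points).
  x = 12: rhs = 2, matching y values: none (0 points).
Total affine count: 9.
Full point count |E(F_13)| = 9 + 1 = 10.
Hasse bound: |10 − (13+1)| = |-4| = 4 ≤ 2√13 ≈ 7.2111 ✓.
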